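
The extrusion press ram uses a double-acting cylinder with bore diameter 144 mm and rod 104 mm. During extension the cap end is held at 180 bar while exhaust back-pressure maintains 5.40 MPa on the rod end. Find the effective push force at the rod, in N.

Cap-side area A_cap = π/4 × (144 mm)² = 16290 mm^2
Rod-side annular area A_ann = π/4 × (144² − 104²) = 7791 mm^2
Net thrust = P_cap·A_cap − P_rod·A_ann = 2.931e5 N − 42070 N

F ≈ 2.51e5 N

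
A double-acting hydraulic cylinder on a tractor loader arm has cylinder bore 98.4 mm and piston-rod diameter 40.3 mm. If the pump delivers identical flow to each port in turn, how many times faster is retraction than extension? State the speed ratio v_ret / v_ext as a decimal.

v_ret/v_ext ≈ 1.20

Cap-side area A_cap = π/4 × (98.4 mm)² = 7605 mm^2
Rod-side annular area A_ann = π/4 × (98.4² − 40.3²) = 6329 mm^2
For equal Q, v ∝ 1/A, so v_ret/v_ext = A_cap/A_ann.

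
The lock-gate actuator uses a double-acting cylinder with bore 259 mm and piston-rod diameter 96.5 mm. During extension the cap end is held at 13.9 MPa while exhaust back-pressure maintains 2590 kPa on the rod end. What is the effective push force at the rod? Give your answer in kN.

Cap-side area A_cap = π/4 × (259 mm)² = 52690 mm^2
Rod-side annular area A_ann = π/4 × (259² − 96.5²) = 45370 mm^2
Net thrust = P_cap·A_cap − P_rod·A_ann = 732.3 kN − 117.5 kN

F ≈ 615 kN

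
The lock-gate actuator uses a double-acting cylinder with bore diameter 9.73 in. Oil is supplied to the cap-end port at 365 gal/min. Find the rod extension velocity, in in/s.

v ≈ 18.9 in/s

Cap-side area A_cap = π/4 × (9.73 in)² = 74.36 in^2
v = Q / A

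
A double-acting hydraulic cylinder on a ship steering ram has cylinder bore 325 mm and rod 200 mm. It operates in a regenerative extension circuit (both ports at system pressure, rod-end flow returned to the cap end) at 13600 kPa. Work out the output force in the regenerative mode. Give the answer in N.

With equal pressure on both faces, forces on the annular region cancel; the net push is pressure × rod cross-section.
Rod cross-section A_rod = π/4 × (200 mm)² = 31420 mm^2
F = P × A_rod

F ≈ 4.27e5 N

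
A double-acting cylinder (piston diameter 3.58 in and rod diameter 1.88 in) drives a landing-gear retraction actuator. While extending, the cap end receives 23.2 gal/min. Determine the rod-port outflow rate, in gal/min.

Q_out ≈ 16.8 gal/min

Cap-side area A_cap = π/4 × (3.58 in)² = 10.07 in^2
Rod-side annular area A_ann = π/4 × (3.58² − 1.88²) = 7.290 in^2
Piston speed v = Q_in/A_cap; rod-end outflow Q_out = v × A_ann = Q_in × A_ann/A_cap.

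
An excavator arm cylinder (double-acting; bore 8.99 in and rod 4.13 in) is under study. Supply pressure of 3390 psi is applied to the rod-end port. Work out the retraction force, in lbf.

Rod-side annular area A_ann = π/4 × (8.99² − 4.13²) = 50.08 in^2
On retraction the pressure acts on the annular area (bore minus rod).
F = P × A_ann

F ≈ 1.70e5 lbf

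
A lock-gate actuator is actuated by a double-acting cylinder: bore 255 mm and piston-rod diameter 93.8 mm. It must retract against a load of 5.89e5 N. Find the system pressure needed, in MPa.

P ≈ 13.3 MPa

Rod-side annular area A_ann = π/4 × (255² − 93.8²) = 44160 mm^2
Retraction: pressure acts on the annular area.
P = F / A = 5.89e5 N / A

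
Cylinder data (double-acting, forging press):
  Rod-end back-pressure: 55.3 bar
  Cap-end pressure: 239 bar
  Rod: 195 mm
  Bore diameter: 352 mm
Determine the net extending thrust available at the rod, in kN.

Cap-side area A_cap = π/4 × (352 mm)² = 97310 mm^2
Rod-side annular area A_ann = π/4 × (352² − 195²) = 67450 mm^2
Net thrust = P_cap·A_cap − P_rod·A_ann = 2326 kN − 373.0 kN

F ≈ 1950 kN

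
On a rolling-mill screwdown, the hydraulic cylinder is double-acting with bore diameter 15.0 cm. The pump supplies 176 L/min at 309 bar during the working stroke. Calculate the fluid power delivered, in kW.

W ≈ 90.6 kW

Hydraulic power = P × Q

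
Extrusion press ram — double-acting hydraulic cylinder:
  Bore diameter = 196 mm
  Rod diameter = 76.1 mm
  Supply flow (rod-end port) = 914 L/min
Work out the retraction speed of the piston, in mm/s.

Rod-side annular area A_ann = π/4 × (196² − 76.1²) = 25620 mm^2
Flow into the rod-end port fills the annular volume.
v = Q / A

v ≈ 595 mm/s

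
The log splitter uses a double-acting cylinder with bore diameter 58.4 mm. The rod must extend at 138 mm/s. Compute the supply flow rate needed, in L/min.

Q ≈ 22.2 L/min

Cap-side area A_cap = π/4 × (58.4 mm)² = 2679 mm^2
Q = A × v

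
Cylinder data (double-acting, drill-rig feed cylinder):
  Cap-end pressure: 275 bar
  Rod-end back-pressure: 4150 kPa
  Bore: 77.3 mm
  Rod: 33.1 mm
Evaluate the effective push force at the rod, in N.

F ≈ 1.13e5 N

Cap-side area A_cap = π/4 × (77.3 mm)² = 4693 mm^2
Rod-side annular area A_ann = π/4 × (77.3² − 33.1²) = 3832 mm^2
Net thrust = P_cap·A_cap − P_rod·A_ann = 1.291e5 N − 15900 N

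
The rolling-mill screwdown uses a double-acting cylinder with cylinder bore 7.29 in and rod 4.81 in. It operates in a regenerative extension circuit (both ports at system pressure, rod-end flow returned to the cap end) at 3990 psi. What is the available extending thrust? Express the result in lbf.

F ≈ 72500 lbf

With equal pressure on both faces, forces on the annular region cancel; the net push is pressure × rod cross-section.
Rod cross-section A_rod = π/4 × (4.81 in)² = 18.17 in^2
F = P × A_rod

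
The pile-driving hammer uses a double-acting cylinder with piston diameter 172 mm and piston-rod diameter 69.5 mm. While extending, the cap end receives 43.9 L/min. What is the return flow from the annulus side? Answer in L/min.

Cap-side area A_cap = π/4 × (172 mm)² = 23240 mm^2
Rod-side annular area A_ann = π/4 × (172² − 69.5²) = 19440 mm^2
Piston speed v = Q_in/A_cap; rod-end outflow Q_out = v × A_ann = Q_in × A_ann/A_cap.

Q_out ≈ 36.7 L/min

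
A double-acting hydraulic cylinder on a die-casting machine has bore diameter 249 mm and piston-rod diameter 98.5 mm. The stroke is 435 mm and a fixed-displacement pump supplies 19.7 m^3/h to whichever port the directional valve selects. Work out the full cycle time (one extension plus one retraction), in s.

Cap-side area A_cap = π/4 × (249 mm)² = 48700 mm^2
Rod-side annular area A_ann = π/4 × (249² − 98.5²) = 41080 mm^2
t_ext = A_cap·L/Q = 3.871 s
t_ret = A_ann·L/Q = 3.265 s
t_cycle = t_ext + t_ret

t ≈ 7.14 s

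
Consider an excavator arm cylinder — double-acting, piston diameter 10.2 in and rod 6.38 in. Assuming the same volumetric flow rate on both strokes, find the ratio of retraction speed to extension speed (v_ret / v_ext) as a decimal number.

Cap-side area A_cap = π/4 × (10.2 in)² = 81.71 in^2
Rod-side annular area A_ann = π/4 × (10.2² − 6.38²) = 49.74 in^2
For equal Q, v ∝ 1/A, so v_ret/v_ext = A_cap/A_ann.

v_ret/v_ext ≈ 1.64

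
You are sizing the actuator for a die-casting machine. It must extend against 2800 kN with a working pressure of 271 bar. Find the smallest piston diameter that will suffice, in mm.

Extension force acts on the full piston face: F = P × (π/4)D².
D = √(4F / (πP)) = √(4 × 2800 kN / (π × 271 bar))

D ≈ 363 mm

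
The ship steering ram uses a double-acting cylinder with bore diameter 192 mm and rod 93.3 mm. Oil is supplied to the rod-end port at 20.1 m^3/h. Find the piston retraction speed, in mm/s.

v ≈ 252 mm/s

Rod-side annular area A_ann = π/4 × (192² − 93.3²) = 22120 mm^2
Flow into the rod-end port fills the annular volume.
v = Q / A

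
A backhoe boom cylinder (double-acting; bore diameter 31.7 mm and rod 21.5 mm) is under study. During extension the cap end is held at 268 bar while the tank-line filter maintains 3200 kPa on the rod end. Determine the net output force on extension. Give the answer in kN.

Cap-side area A_cap = π/4 × (31.7 mm)² = 789.2 mm^2
Rod-side annular area A_ann = π/4 × (31.7² − 21.5²) = 426.2 mm^2
Net thrust = P_cap·A_cap − P_rod·A_ann = 21.15 kN − 1.364 kN

F ≈ 19.8 kN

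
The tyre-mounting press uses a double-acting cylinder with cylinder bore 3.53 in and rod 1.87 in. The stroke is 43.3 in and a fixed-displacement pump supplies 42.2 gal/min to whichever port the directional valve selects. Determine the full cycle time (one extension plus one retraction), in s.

Cap-side area A_cap = π/4 × (3.53 in)² = 9.787 in^2
Rod-side annular area A_ann = π/4 × (3.53² − 1.87²) = 7.040 in^2
t_ext = A_cap·L/Q = 2.608 s
t_ret = A_ann·L/Q = 1.876 s
t_cycle = t_ext + t_ret

t ≈ 4.48 s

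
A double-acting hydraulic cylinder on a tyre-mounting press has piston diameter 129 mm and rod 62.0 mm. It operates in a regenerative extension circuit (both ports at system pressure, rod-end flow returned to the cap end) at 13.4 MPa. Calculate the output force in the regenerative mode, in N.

F ≈ 40500 N

With equal pressure on both faces, forces on the annular region cancel; the net push is pressure × rod cross-section.
Rod cross-section A_rod = π/4 × (62.0 mm)² = 3019 mm^2
F = P × A_rod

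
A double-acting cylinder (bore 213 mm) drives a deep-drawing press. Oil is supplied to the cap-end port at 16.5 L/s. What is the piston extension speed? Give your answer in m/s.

Cap-side area A_cap = π/4 × (213 mm)² = 35630 mm^2
v = Q / A

v ≈ 0.463 m/s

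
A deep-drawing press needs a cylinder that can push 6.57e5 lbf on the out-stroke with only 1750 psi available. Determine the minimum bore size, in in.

D ≈ 21.9 in

Extension force acts on the full piston face: F = P × (π/4)D².
D = √(4F / (πP)) = √(4 × 6.57e5 lbf / (π × 1750 psi))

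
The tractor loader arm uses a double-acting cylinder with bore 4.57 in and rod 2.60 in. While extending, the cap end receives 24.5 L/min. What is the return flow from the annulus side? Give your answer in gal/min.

Q_out ≈ 4.38 gal/min

Cap-side area A_cap = π/4 × (4.57 in)² = 16.40 in^2
Rod-side annular area A_ann = π/4 × (4.57² − 2.60²) = 11.09 in^2
Piston speed v = Q_in/A_cap; rod-end outflow Q_out = v × A_ann = Q_in × A_ann/A_cap.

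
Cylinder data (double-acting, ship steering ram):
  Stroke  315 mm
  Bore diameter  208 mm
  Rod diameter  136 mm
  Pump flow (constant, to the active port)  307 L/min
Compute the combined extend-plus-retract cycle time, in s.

t ≈ 3.29 s

Cap-side area A_cap = π/4 × (208 mm)² = 33980 mm^2
Rod-side annular area A_ann = π/4 × (208² − 136²) = 19450 mm^2
t_ext = A_cap·L/Q = 2.092 s
t_ret = A_ann·L/Q = 1.198 s
t_cycle = t_ext + t_ret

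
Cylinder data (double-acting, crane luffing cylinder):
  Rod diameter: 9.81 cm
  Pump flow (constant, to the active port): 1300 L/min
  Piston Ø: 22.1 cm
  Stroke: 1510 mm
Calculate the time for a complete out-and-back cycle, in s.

t ≈ 4.82 s

Cap-side area A_cap = π/4 × (22.1 cm)² = 383.6 cm^2
Rod-side annular area A_ann = π/4 × (22.1² − 9.81²) = 308.0 cm^2
t_ext = A_cap·L/Q = 2.673 s
t_ret = A_ann·L/Q = 2.147 s
t_cycle = t_ext + t_ret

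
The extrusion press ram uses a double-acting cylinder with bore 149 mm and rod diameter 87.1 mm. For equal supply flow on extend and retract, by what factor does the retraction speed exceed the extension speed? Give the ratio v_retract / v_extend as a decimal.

v_ret/v_ext ≈ 1.52

Cap-side area A_cap = π/4 × (149 mm)² = 17440 mm^2
Rod-side annular area A_ann = π/4 × (149² − 87.1²) = 11480 mm^2
For equal Q, v ∝ 1/A, so v_ret/v_ext = A_cap/A_ann.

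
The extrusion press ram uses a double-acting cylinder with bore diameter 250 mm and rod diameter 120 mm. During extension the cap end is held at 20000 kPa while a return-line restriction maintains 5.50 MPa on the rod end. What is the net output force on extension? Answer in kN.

Cap-side area A_cap = π/4 × (250 mm)² = 49090 mm^2
Rod-side annular area A_ann = π/4 × (250² − 120²) = 37780 mm^2
Net thrust = P_cap·A_cap − P_rod·A_ann = 981.7 kN − 207.8 kN

F ≈ 774 kN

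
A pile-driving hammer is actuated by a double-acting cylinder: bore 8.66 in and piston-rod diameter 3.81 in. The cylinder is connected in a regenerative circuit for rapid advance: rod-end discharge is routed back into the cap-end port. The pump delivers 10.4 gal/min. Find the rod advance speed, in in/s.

In regeneration the rod-end outflow joins the pump flow into the cap end, so the net volume the pump must supply per unit advance equals the rod cross-section area.
Rod cross-section A_rod = π/4 × (3.81 in)² = 11.40 in^2
v = Q_pump / A_rod

v ≈ 3.51 in/s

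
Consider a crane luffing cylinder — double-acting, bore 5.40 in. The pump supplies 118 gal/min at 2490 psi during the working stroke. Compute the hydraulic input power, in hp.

W ≈ 171 hp

Hydraulic power = P × Q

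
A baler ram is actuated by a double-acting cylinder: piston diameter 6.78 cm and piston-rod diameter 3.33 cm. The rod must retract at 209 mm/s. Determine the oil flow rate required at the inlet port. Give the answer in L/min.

Q ≈ 34.4 L/min

Rod-side annular area A_ann = π/4 × (6.78² − 3.33²) = 27.39 cm^2
Q = A × v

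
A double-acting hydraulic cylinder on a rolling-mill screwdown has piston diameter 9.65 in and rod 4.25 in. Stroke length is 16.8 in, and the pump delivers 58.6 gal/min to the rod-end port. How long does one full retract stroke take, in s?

t ≈ 4.39 s

Rod-side annular area A_ann = π/4 × (9.65² − 4.25²) = 58.95 in^2
Swept volume V = A × L; t = V / Q = A·L / Q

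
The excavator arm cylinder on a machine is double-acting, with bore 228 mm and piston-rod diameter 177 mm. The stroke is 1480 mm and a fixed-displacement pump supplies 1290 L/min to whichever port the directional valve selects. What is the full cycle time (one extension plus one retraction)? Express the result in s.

t ≈ 3.93 s

Cap-side area A_cap = π/4 × (228 mm)² = 40830 mm^2
Rod-side annular area A_ann = π/4 × (228² − 177²) = 16220 mm^2
t_ext = A_cap·L/Q = 2.810 s
t_ret = A_ann·L/Q = 1.117 s
t_cycle = t_ext + t_ret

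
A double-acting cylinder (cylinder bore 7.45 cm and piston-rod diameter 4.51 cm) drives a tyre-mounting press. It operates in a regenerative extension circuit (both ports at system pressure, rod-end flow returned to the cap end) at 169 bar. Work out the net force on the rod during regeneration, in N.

F ≈ 27000 N

With equal pressure on both faces, forces on the annular region cancel; the net push is pressure × rod cross-section.
Rod cross-section A_rod = π/4 × (4.51 cm)² = 15.98 cm^2
F = P × A_rod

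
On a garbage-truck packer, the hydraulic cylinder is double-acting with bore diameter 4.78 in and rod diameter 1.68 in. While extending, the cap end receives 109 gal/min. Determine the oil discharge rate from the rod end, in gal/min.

Cap-side area A_cap = π/4 × (4.78 in)² = 17.95 in^2
Rod-side annular area A_ann = π/4 × (4.78² − 1.68²) = 15.73 in^2
Piston speed v = Q_in/A_cap; rod-end outflow Q_out = v × A_ann = Q_in × A_ann/A_cap.

Q_out ≈ 95.5 gal/min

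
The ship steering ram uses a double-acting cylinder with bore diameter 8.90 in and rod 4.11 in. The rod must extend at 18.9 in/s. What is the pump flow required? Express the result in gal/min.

Q ≈ 305 gal/min

Cap-side area A_cap = π/4 × (8.90 in)² = 62.21 in^2
Q = A × v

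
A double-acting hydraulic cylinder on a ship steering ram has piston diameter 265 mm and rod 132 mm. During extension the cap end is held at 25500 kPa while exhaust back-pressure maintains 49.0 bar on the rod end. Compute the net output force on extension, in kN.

F ≈ 1200 kN

Cap-side area A_cap = π/4 × (265 mm)² = 55150 mm^2
Rod-side annular area A_ann = π/4 × (265² − 132²) = 41470 mm^2
Net thrust = P_cap·A_cap − P_rod·A_ann = 1406 kN − 203.2 kN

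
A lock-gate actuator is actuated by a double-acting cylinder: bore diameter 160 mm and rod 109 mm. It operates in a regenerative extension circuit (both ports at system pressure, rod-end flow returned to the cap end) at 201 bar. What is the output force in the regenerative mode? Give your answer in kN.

With equal pressure on both faces, forces on the annular region cancel; the net push is pressure × rod cross-section.
Rod cross-section A_rod = π/4 × (109 mm)² = 9331 mm^2
F = P × A_rod

F ≈ 188 kN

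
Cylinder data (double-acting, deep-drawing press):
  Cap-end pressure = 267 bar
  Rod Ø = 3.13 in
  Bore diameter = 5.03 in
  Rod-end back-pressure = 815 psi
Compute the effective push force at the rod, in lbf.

Cap-side area A_cap = π/4 × (5.03 in)² = 19.87 in^2
Rod-side annular area A_ann = π/4 × (5.03² − 3.13²) = 12.18 in^2
Net thrust = P_cap·A_cap − P_rod·A_ann = 76950 lbf − 9924 lbf

F ≈ 67000 lbf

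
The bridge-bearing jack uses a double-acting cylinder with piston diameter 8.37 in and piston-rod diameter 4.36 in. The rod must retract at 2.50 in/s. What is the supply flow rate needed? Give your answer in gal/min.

Q ≈ 26.0 gal/min

Rod-side annular area A_ann = π/4 × (8.37² − 4.36²) = 40.09 in^2
Q = A × v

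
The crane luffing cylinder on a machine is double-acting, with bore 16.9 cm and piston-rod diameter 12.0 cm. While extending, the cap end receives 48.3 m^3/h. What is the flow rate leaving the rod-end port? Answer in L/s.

Cap-side area A_cap = π/4 × (16.9 cm)² = 224.3 cm^2
Rod-side annular area A_ann = π/4 × (16.9² − 12.0²) = 111.2 cm^2
Piston speed v = Q_in/A_cap; rod-end outflow Q_out = v × A_ann = Q_in × A_ann/A_cap.

Q_out ≈ 6.65 L/s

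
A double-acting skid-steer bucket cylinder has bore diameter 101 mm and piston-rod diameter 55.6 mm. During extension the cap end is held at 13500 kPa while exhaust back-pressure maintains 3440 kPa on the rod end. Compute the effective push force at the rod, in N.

F ≈ 89000 N

Cap-side area A_cap = π/4 × (101 mm)² = 8012 mm^2
Rod-side annular area A_ann = π/4 × (101² − 55.6²) = 5584 mm^2
Net thrust = P_cap·A_cap − P_rod·A_ann = 1.082e5 N − 19210 N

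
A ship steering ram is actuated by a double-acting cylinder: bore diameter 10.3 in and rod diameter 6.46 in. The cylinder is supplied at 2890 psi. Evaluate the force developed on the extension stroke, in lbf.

Cap-side area A_cap = π/4 × (10.3 in)² = 83.32 in^2
F = P × A_cap = 2890 psi × A_cap

F ≈ 2.41e5 lbf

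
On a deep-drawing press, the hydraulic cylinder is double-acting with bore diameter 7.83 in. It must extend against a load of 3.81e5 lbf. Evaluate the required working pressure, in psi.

P ≈ 7910 psi

Cap-side area A_cap = π/4 × (7.83 in)² = 48.15 in^2
P = F / A = 3.81e5 lbf / A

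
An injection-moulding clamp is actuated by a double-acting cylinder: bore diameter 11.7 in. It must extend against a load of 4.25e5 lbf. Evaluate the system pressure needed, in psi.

Cap-side area A_cap = π/4 × (11.7 in)² = 107.5 in^2
P = F / A = 4.25e5 lbf / A

P ≈ 3950 psi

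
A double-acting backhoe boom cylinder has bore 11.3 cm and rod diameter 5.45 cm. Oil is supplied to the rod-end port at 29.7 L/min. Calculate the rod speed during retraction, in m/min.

Rod-side annular area A_ann = π/4 × (11.3² − 5.45²) = 76.96 cm^2
Flow into the rod-end port fills the annular volume.
v = Q / A

v ≈ 3.86 m/min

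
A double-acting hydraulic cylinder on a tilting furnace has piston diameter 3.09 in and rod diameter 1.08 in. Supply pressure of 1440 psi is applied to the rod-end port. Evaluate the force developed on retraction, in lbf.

Rod-side annular area A_ann = π/4 × (3.09² − 1.08²) = 6.583 in^2
On retraction the pressure acts on the annular area (bore minus rod).
F = P × A_ann

F ≈ 9480 lbf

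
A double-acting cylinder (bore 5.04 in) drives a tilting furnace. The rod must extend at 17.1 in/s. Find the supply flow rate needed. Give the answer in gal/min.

Q ≈ 88.6 gal/min

Cap-side area A_cap = π/4 × (5.04 in)² = 19.95 in^2
Q = A × v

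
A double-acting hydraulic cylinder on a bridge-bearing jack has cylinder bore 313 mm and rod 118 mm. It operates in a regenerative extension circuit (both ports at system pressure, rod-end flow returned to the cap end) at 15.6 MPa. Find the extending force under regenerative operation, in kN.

F ≈ 171 kN

With equal pressure on both faces, forces on the annular region cancel; the net push is pressure × rod cross-section.
Rod cross-section A_rod = π/4 × (118 mm)² = 10940 mm^2
F = P × A_rod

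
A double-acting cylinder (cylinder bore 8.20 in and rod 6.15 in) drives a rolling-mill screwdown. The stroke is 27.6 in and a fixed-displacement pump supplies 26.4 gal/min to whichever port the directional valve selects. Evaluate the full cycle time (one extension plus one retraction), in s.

t ≈ 20.6 s

Cap-side area A_cap = π/4 × (8.20 in)² = 52.81 in^2
Rod-side annular area A_ann = π/4 × (8.20² − 6.15²) = 23.10 in^2
t_ext = A_cap·L/Q = 14.34 s
t_ret = A_ann·L/Q = 6.274 s
t_cycle = t_ext + t_ret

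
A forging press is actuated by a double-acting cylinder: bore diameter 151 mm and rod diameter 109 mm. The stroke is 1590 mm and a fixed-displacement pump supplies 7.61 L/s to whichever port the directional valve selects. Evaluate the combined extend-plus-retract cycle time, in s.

t ≈ 5.53 s

Cap-side area A_cap = π/4 × (151 mm)² = 17910 mm^2
Rod-side annular area A_ann = π/4 × (151² − 109²) = 8577 mm^2
t_ext = A_cap·L/Q = 3.742 s
t_ret = A_ann·L/Q = 1.792 s
t_cycle = t_ext + t_ret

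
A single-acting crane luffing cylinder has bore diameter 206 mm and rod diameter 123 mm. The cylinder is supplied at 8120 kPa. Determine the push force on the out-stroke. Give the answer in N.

Cap-side area A_cap = π/4 × (206 mm)² = 33330 mm^2
F = P × A_cap = 8120 kPa × A_cap

F ≈ 2.71e5 N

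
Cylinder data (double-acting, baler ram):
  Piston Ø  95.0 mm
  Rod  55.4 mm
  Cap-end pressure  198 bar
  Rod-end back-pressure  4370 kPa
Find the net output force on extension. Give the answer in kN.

Cap-side area A_cap = π/4 × (95.0 mm)² = 7088 mm^2
Rod-side annular area A_ann = π/4 × (95.0² − 55.4²) = 4678 mm^2
Net thrust = P_cap·A_cap − P_rod·A_ann = 140.3 kN − 20.44 kN

F ≈ 120 kN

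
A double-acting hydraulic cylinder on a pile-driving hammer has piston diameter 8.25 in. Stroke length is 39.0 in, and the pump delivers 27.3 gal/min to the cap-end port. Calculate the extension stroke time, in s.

Cap-side area A_cap = π/4 × (8.25 in)² = 53.46 in^2
Swept volume V = A × L; t = V / Q = A·L / Q

t ≈ 19.8 s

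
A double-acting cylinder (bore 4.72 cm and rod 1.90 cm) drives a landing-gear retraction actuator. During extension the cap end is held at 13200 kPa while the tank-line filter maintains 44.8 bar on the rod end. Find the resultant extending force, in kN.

F ≈ 16.5 kN

Cap-side area A_cap = π/4 × (4.72 cm)² = 17.50 cm^2
Rod-side annular area A_ann = π/4 × (4.72² − 1.90²) = 14.66 cm^2
Net thrust = P_cap·A_cap − P_rod·A_ann = 23.10 kN − 6.569 kN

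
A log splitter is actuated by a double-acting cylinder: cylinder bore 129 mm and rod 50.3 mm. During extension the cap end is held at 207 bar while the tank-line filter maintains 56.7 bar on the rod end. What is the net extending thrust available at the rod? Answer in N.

F ≈ 2.08e5 N

Cap-side area A_cap = π/4 × (129 mm)² = 13070 mm^2
Rod-side annular area A_ann = π/4 × (129² − 50.3²) = 11080 mm^2
Net thrust = P_cap·A_cap − P_rod·A_ann = 2.705e5 N − 62840 N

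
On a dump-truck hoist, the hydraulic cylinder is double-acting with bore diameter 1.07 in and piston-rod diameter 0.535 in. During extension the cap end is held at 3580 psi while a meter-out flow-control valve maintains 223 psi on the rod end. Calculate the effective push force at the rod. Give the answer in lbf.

Cap-side area A_cap = π/4 × (1.07 in)² = 0.8992 in^2
Rod-side annular area A_ann = π/4 × (1.07² − 0.535²) = 0.6744 in^2
Net thrust = P_cap·A_cap − P_rod·A_ann = 3219 lbf − 150.4 lbf

F ≈ 3070 lbf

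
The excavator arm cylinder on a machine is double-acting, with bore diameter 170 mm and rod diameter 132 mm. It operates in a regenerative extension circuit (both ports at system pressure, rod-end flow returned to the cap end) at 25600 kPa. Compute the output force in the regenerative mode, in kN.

With equal pressure on both faces, forces on the annular region cancel; the net push is pressure × rod cross-section.
Rod cross-section A_rod = π/4 × (132 mm)² = 13680 mm^2
F = P × A_rod

F ≈ 350 kN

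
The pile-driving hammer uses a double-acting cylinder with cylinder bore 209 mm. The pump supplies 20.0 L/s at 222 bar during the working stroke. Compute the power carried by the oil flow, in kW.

Hydraulic power = P × Q

W ≈ 444 kW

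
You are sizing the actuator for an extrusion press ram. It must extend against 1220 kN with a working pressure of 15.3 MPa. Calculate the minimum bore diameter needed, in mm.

D ≈ 319 mm

Extension force acts on the full piston face: F = P × (π/4)D².
D = √(4F / (πP)) = √(4 × 1220 kN / (π × 15.3 MPa))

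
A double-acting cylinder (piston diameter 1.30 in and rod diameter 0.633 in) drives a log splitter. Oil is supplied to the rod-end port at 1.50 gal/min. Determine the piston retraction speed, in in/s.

Rod-side annular area A_ann = π/4 × (1.30² − 0.633²) = 1.013 in^2
Flow into the rod-end port fills the annular volume.
v = Q / A

v ≈ 5.70 in/s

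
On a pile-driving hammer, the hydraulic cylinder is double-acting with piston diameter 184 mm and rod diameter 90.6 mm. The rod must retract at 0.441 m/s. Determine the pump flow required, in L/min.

Rod-side annular area A_ann = π/4 × (184² − 90.6²) = 20140 mm^2
Q = A × v

Q ≈ 533 L/min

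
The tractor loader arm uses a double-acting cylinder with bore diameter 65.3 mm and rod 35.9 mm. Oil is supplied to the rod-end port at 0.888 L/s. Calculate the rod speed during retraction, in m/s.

v ≈ 0.380 m/s

Rod-side annular area A_ann = π/4 × (65.3² − 35.9²) = 2337 mm^2
Flow into the rod-end port fills the annular volume.
v = Q / A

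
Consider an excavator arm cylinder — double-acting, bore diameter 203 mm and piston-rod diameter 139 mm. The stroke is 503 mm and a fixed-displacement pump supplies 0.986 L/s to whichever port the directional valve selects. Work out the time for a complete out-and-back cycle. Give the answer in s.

Cap-side area A_cap = π/4 × (203 mm)² = 32370 mm^2
Rod-side annular area A_ann = π/4 × (203² − 139²) = 17190 mm^2
t_ext = A_cap·L/Q = 16.51 s
t_ret = A_ann·L/Q = 8.770 s
t_cycle = t_ext + t_ret

t ≈ 25.3 s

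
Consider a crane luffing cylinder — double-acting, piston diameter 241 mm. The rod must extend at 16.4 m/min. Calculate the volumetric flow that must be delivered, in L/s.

Cap-side area A_cap = π/4 × (241 mm)² = 45620 mm^2
Q = A × v

Q ≈ 12.5 L/s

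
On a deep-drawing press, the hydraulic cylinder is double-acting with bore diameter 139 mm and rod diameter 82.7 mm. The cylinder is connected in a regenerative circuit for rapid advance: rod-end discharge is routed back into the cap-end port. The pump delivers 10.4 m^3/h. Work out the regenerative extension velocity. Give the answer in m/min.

v ≈ 32.3 m/min

In regeneration the rod-end outflow joins the pump flow into the cap end, so the net volume the pump must supply per unit advance equals the rod cross-section area.
Rod cross-section A_rod = π/4 × (82.7 mm)² = 5372 mm^2
v = Q_pump / A_rod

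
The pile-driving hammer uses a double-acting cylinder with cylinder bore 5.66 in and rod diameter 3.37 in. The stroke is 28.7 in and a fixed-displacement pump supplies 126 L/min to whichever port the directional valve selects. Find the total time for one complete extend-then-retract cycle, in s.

Cap-side area A_cap = π/4 × (5.66 in)² = 25.16 in^2
Rod-side annular area A_ann = π/4 × (5.66² − 3.37²) = 16.24 in^2
t_ext = A_cap·L/Q = 5.635 s
t_ret = A_ann·L/Q = 3.637 s
t_cycle = t_ext + t_ret

t ≈ 9.27 s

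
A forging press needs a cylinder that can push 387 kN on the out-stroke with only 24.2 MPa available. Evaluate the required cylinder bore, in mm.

D ≈ 143 mm

Extension force acts on the full piston face: F = P × (π/4)D².
D = √(4F / (πP)) = √(4 × 387 kN / (π × 24.2 MPa))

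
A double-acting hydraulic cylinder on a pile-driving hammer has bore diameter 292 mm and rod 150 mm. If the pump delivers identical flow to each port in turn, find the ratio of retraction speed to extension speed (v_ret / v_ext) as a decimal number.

Cap-side area A_cap = π/4 × (292 mm)² = 66970 mm^2
Rod-side annular area A_ann = π/4 × (292² − 150²) = 49290 mm^2
For equal Q, v ∝ 1/A, so v_ret/v_ext = A_cap/A_ann.

v_ret/v_ext ≈ 1.36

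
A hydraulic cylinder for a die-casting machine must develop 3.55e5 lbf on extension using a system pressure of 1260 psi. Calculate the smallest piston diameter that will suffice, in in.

Extension force acts on the full piston face: F = P × (π/4)D².
D = √(4F / (πP)) = √(4 × 3.55e5 lbf / (π × 1260 psi))

D ≈ 18.9 in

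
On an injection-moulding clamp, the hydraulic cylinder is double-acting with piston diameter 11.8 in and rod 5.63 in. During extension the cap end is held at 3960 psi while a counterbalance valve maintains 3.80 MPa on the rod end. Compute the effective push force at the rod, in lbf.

F ≈ 3.87e5 lbf

Cap-side area A_cap = π/4 × (11.8 in)² = 109.4 in^2
Rod-side annular area A_ann = π/4 × (11.8² − 5.63²) = 84.46 in^2
Net thrust = P_cap·A_cap − P_rod·A_ann = 4.331e5 lbf − 46550 lbf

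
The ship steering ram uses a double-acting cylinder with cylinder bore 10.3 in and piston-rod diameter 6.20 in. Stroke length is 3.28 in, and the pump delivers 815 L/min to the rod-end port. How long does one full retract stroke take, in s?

Rod-side annular area A_ann = π/4 × (10.3² − 6.20²) = 53.13 in^2
Swept volume V = A × L; t = V / Q = A·L / Q

t ≈ 0.210 s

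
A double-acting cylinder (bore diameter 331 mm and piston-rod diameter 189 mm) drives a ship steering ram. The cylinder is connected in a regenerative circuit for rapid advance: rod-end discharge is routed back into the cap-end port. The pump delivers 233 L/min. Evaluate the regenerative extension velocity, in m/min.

In regeneration the rod-end outflow joins the pump flow into the cap end, so the net volume the pump must supply per unit advance equals the rod cross-section area.
Rod cross-section A_rod = π/4 × (189 mm)² = 28060 mm^2
v = Q_pump / A_rod

v ≈ 8.31 m/min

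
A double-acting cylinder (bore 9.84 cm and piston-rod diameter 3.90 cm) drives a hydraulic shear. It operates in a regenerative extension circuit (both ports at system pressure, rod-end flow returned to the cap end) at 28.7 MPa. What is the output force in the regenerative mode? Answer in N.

F ≈ 34300 N

With equal pressure on both faces, forces on the annular region cancel; the net push is pressure × rod cross-section.
Rod cross-section A_rod = π/4 × (3.90 cm)² = 11.95 cm^2
F = P × A_rod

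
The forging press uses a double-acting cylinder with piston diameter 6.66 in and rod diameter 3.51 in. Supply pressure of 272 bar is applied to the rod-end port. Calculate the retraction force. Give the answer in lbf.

Rod-side annular area A_ann = π/4 × (6.66² − 3.51²) = 25.16 in^2
On retraction the pressure acts on the annular area (bore minus rod).
F = P × A_ann

F ≈ 99300 lbf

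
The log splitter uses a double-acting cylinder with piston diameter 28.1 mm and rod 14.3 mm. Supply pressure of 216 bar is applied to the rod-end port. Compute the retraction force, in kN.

Rod-side annular area A_ann = π/4 × (28.1² − 14.3²) = 459.6 mm^2
On retraction the pressure acts on the annular area (bore minus rod).
F = P × A_ann

F ≈ 9.93 kN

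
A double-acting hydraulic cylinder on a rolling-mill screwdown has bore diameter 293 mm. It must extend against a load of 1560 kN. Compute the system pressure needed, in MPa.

Cap-side area A_cap = π/4 × (293 mm)² = 67430 mm^2
P = F / A = 1560 kN / A

P ≈ 23.1 MPa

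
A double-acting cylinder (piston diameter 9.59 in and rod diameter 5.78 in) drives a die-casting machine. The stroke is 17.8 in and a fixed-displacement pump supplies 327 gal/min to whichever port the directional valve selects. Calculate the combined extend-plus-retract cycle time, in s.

Cap-side area A_cap = π/4 × (9.59 in)² = 72.23 in^2
Rod-side annular area A_ann = π/4 × (9.59² − 5.78²) = 45.99 in^2
t_ext = A_cap·L/Q = 1.021 s
t_ret = A_ann·L/Q = 0.6503 s
t_cycle = t_ext + t_ret

t ≈ 1.67 s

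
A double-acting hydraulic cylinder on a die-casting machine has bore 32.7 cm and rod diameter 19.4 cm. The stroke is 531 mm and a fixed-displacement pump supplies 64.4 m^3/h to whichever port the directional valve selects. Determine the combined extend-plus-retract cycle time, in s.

Cap-side area A_cap = π/4 × (32.7 cm)² = 839.8 cm^2
Rod-side annular area A_ann = π/4 × (32.7² − 19.4²) = 544.2 cm^2
t_ext = A_cap·L/Q = 2.493 s
t_ret = A_ann·L/Q = 1.615 s
t_cycle = t_ext + t_ret

t ≈ 4.11 s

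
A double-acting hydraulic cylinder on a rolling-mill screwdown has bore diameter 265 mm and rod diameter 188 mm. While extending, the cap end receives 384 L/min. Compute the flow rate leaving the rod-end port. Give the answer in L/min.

Q_out ≈ 191 L/min

Cap-side area A_cap = π/4 × (265 mm)² = 55150 mm^2
Rod-side annular area A_ann = π/4 × (265² − 188²) = 27400 mm^2
Piston speed v = Q_in/A_cap; rod-end outflow Q_out = v × A_ann = Q_in × A_ann/A_cap.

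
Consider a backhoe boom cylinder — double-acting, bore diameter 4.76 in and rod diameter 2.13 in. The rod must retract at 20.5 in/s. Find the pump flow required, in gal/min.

Q ≈ 75.8 gal/min

Rod-side annular area A_ann = π/4 × (4.76² − 2.13²) = 14.23 in^2
Q = A × v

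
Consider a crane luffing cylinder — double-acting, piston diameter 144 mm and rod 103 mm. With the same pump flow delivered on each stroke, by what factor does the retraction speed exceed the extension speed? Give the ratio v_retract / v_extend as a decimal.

Cap-side area A_cap = π/4 × (144 mm)² = 16290 mm^2
Rod-side annular area A_ann = π/4 × (144² − 103²) = 7954 mm^2
For equal Q, v ∝ 1/A, so v_ret/v_ext = A_cap/A_ann.

v_ret/v_ext ≈ 2.05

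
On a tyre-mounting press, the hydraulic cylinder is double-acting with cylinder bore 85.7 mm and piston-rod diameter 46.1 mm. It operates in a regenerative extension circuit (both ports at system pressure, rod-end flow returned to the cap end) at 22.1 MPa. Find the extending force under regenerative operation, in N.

With equal pressure on both faces, forces on the annular region cancel; the net push is pressure × rod cross-section.
Rod cross-section A_rod = π/4 × (46.1 mm)² = 1669 mm^2
F = P × A_rod

F ≈ 36900 N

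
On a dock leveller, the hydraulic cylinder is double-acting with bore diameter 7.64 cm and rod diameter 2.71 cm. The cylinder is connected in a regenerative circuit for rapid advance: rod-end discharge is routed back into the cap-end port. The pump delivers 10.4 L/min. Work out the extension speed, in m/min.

In regeneration the rod-end outflow joins the pump flow into the cap end, so the net volume the pump must supply per unit advance equals the rod cross-section area.
Rod cross-section A_rod = π/4 × (2.71 cm)² = 5.768 cm^2
v = Q_pump / A_rod

v ≈ 18.0 m/min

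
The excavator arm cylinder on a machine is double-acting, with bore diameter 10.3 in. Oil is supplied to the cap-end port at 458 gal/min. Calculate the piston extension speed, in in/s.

Cap-side area A_cap = π/4 × (10.3 in)² = 83.32 in^2
v = Q / A

v ≈ 21.2 in/s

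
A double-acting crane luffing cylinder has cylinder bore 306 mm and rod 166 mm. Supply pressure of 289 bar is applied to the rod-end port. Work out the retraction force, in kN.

Rod-side annular area A_ann = π/4 × (306² − 166²) = 51900 mm^2
On retraction the pressure acts on the annular area (bore minus rod).
F = P × A_ann

F ≈ 1500 kN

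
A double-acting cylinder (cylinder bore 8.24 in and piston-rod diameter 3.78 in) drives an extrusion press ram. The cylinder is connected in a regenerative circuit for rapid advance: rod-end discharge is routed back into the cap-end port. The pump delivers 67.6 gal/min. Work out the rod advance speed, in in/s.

In regeneration the rod-end outflow joins the pump flow into the cap end, so the net volume the pump must supply per unit advance equals the rod cross-section area.
Rod cross-section A_rod = π/4 × (3.78 in)² = 11.22 in^2
v = Q_pump / A_rod

v ≈ 23.2 in/s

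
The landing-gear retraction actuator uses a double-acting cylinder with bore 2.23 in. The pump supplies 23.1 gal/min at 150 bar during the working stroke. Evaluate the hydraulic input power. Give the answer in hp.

W ≈ 29.3 hp

Hydraulic power = P × Q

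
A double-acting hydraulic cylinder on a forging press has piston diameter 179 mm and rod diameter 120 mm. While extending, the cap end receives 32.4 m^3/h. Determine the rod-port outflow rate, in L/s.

Q_out ≈ 4.96 L/s

Cap-side area A_cap = π/4 × (179 mm)² = 25160 mm^2
Rod-side annular area A_ann = π/4 × (179² − 120²) = 13860 mm^2
Piston speed v = Q_in/A_cap; rod-end outflow Q_out = v × A_ann = Q_in × A_ann/A_cap.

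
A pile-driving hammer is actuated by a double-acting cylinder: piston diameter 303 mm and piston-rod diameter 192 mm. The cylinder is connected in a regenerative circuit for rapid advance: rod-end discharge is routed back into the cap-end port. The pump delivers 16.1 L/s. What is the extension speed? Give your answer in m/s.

In regeneration the rod-end outflow joins the pump flow into the cap end, so the net volume the pump must supply per unit advance equals the rod cross-section area.
Rod cross-section A_rod = π/4 × (192 mm)² = 28950 mm^2
v = Q_pump / A_rod

v ≈ 0.556 m/s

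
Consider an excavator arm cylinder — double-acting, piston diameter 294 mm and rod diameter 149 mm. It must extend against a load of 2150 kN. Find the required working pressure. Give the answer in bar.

P ≈ 317 bar

Cap-side area A_cap = π/4 × (294 mm)² = 67890 mm^2
P = F / A = 2150 kN / A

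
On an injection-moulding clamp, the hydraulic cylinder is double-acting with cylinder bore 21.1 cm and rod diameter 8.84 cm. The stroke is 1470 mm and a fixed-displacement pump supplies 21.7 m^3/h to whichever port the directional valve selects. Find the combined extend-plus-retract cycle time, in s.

Cap-side area A_cap = π/4 × (21.1 cm)² = 349.7 cm^2
Rod-side annular area A_ann = π/4 × (21.1² − 8.84²) = 288.3 cm^2
t_ext = A_cap·L/Q = 8.527 s
t_ret = A_ann·L/Q = 7.031 s
t_cycle = t_ext + t_ret

t ≈ 15.6 s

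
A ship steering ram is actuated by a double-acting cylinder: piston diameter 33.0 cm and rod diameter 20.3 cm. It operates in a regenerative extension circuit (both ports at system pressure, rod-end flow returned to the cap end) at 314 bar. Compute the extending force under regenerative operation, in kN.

With equal pressure on both faces, forces on the annular region cancel; the net push is pressure × rod cross-section.
Rod cross-section A_rod = π/4 × (20.3 cm)² = 323.7 cm^2
F = P × A_rod

F ≈ 1020 kN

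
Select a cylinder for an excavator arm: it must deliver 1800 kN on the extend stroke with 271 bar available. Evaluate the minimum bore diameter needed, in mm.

Extension force acts on the full piston face: F = P × (π/4)D².
D = √(4F / (πP)) = √(4 × 1800 kN / (π × 271 bar))

D ≈ 291 mm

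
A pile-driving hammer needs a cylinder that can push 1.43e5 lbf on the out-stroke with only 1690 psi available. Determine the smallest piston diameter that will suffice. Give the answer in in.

Extension force acts on the full piston face: F = P × (π/4)D².
D = √(4F / (πP)) = √(4 × 1.43e5 lbf / (π × 1690 psi))

D ≈ 10.4 in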